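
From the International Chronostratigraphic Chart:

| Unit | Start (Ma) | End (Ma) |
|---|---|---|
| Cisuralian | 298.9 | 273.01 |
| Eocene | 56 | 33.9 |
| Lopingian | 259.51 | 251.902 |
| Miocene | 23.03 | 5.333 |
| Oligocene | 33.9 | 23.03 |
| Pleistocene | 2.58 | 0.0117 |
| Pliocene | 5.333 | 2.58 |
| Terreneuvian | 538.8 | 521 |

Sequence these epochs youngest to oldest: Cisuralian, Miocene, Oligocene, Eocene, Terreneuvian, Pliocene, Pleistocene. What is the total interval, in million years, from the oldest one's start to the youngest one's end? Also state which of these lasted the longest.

From the excerpt: Cisuralian 298.9–273.01; Miocene 23.03–5.333; Oligocene 33.9–23.03; Eocene 56–33.9; Terreneuvian 538.8–521; Pliocene 5.333–2.58; Pleistocene 2.58–0.0117 (Ma).
Larger Ma is earlier, so the oldest is Terreneuvian and the youngest is Pleistocene; youngest to oldest: Pleistocene, Pliocene, Miocene, Oligocene, Eocene, Cisuralian, Terreneuvian.
Oldest start 538.8 minus youngest end 0.0117 gives 538.7883 Myr overall.
Individual lengths (start − end): Eocene 22.1; Pliocene 2.753; Miocene 17.697; Terreneuvian 17.8; Oligocene 10.87; Pleistocene 2.5683; Cisuralian 25.89. The largest is Cisuralian at 25.89 Myr.

Pleistocene, Pliocene, Miocene, Oligocene, Eocene, Cisuralian, Terreneuvian; total span 538.7883 Myr; longest is Cisuralian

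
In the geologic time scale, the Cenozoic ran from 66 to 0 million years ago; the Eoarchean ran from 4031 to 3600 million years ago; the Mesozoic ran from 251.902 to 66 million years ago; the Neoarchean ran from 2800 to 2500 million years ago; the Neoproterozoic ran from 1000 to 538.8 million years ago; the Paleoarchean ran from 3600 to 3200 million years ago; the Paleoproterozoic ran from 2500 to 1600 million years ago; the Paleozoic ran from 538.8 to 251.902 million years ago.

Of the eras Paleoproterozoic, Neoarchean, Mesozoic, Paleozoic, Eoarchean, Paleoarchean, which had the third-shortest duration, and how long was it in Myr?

Start − end for each: Paleoproterozoic 2500 − 1600 = 900; Neoarchean 2800 − 2500 = 300; Mesozoic 251.902 − 66 = 185.902; Paleozoic 538.8 − 251.902 = 286.898; Eoarchean 4031 − 3600 = 431; Paleoarchean 3600 − 3200 = 400.
Ranking these from shortest: Mesozoic < Paleozoic < Neoarchean < Paleoarchean < Eoarchean < Paleoproterozoic.
Position 3 in that ranking is Neoarchean, which lasted 300 Myr.

Neoarchean, 300 million years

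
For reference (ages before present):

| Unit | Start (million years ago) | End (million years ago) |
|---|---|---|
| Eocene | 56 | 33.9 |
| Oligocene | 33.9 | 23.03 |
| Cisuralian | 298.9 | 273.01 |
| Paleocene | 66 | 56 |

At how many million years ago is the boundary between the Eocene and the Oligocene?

The Eocene ends and the Oligocene begins at 33.9 million years ago.

33.9 million years ago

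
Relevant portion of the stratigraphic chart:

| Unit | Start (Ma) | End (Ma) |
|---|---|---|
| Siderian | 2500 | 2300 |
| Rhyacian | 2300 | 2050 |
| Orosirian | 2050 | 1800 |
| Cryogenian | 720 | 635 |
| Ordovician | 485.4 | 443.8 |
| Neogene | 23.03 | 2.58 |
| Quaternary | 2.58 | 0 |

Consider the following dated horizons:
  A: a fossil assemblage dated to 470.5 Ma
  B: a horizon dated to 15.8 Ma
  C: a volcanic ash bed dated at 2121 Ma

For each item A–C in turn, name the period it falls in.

A — Ordovician; B — Neogene; C — Rhyacian

A: 470.5 Ma lies in 485.4–443.8 Ma, so Ordovician.
B: 15.8 Ma lies in 23.03–2.58 Ma, so Neogene.
C: 2121 Ma lies in 2300–2050 Ma, so Rhyacian.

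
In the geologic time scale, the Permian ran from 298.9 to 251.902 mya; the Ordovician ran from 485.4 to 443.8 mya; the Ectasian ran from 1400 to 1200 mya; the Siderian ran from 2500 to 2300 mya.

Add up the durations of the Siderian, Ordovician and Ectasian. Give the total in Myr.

441.6 million years

Duration is start − end for each: (2500 − 2300) + (485.4 − 443.8) + (1400 − 1200).
That is 200 + 41.6 + 200, which totals 441.6 million years.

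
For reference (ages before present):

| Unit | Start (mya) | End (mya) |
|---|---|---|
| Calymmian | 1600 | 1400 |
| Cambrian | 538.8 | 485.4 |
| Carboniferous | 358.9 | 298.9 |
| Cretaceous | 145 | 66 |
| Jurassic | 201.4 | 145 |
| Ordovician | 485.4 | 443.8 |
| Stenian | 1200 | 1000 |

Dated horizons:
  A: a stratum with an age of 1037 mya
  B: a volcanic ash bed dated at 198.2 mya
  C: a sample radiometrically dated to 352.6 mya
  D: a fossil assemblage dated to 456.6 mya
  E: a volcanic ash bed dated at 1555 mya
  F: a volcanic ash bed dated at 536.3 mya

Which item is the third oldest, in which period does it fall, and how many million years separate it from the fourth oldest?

Sorted oldest-first by Ma: E (1555), A (1037), F (536.3), D (456.6), C (352.6), B (198.2).
The third oldest is F at 536.3 Ma, which lies in 538.8–485.4 Ma: the Cambrian.
The fourth oldest is D at 456.6 Ma; separation = |536.3 − 456.6| = 79.7 Myr.

F, in the Cambrian; 79.7 million years to D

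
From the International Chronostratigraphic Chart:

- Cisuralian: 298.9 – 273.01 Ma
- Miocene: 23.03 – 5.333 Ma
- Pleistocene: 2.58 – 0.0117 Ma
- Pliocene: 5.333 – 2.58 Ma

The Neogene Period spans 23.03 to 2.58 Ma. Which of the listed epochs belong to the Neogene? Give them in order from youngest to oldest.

Epochs with both bounds inside 23.03–2.58 Ma: Pliocene (5.333–2.58), Miocene (23.03–5.333).

Pliocene, Miocene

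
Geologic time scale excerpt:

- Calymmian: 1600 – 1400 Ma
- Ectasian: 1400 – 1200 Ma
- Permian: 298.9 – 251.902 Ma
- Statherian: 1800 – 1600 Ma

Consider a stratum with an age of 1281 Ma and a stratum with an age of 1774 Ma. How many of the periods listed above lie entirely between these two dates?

The older date is 1774 Ma and the younger is 1281 Ma.
Periods with start < 1774 and end > 1281 Ma: Calymmian (1600–1400).
That is 1 complete period.

1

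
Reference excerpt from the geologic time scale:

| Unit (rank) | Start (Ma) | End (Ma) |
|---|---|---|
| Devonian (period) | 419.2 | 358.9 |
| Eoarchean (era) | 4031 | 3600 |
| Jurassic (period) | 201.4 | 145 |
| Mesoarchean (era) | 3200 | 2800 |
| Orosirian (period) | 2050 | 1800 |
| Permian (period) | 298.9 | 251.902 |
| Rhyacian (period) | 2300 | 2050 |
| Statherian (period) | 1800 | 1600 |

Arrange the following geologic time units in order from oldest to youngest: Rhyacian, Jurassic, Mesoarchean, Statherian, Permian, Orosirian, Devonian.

Read off each span (Ma): Rhyacian 2300–2050; Jurassic 201.4–145; Mesoarchean 3200–2800; Statherian 1800–1600; Permian 298.9–251.902; Orosirian 2050–1800; Devonian 419.2–358.9.
Larger Ma is older, so oldest→youngest is Mesoarchean, Rhyacian, Orosirian, Statherian, Devonian, Permian, Jurassic.

Mesoarchean, then Rhyacian, then Orosirian, then Statherian, then Devonian, then Permian, then Jurassic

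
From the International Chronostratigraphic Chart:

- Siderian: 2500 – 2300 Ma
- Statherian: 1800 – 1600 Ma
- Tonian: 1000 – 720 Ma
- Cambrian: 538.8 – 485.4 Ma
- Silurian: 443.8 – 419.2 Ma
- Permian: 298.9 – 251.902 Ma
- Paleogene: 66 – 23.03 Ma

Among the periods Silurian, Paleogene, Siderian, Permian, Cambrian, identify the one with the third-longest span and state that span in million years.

Durations: Silurian 24.6; Paleogene 42.97; Siderian 200; Permian 46.998; Cambrian 53.4 Myr.
Sorted longest-first: Siderian (200), Cambrian (53.4), Permian (46.998), Paleogene (42.97), Silurian (24.6).
The third longest is Permian at 46.998 Myr.

Permian, 46.998 million years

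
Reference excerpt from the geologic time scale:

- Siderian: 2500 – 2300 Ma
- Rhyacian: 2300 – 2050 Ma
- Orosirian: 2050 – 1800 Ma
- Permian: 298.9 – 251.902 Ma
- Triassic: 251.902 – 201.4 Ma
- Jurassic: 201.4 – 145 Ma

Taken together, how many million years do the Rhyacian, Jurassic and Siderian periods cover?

Each duration: Rhyacian = 250; Jurassic = 56.4; Siderian = 200.
Sum: 250 + 56.4 + 200 = 506.4 Myr.

506.4 million years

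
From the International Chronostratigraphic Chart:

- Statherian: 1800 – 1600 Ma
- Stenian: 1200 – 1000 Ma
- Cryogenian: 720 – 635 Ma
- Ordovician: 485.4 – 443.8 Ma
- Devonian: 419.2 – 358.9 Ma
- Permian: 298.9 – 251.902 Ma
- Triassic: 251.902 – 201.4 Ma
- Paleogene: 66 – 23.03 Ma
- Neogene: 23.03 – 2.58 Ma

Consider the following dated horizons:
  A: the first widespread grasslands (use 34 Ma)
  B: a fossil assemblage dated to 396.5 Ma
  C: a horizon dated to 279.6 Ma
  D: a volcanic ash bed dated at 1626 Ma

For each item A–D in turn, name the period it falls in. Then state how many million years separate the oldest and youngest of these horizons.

A — Paleogene; B — Devonian; C — Permian; D — Statherian; span 1592 million years

A: 34 Ma lies in 66–23.03 Ma, so Paleogene.
B: 396.5 Ma lies in 419.2–358.9 Ma, so Devonian.
C: 279.6 Ma lies in 298.9–251.902 Ma, so Permian.
D: 1626 Ma lies in 1800–1600 Ma, so Statherian.
Oldest = 1626 Ma, youngest = 34 Ma → span 1592 Myr.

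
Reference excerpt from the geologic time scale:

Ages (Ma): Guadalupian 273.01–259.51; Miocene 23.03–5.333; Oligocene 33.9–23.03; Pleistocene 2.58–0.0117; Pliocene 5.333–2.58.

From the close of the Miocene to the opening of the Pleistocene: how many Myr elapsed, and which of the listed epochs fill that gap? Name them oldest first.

End of Miocene = 5.333 Ma; start of Pleistocene = 2.58 Ma.
Gap = 5.333 − 2.58 = 2.753 Myr.
Epochs wholly inside 5.333–2.58 Ma: Pliocene (5.333–2.58).

2.753 million years; Pliocene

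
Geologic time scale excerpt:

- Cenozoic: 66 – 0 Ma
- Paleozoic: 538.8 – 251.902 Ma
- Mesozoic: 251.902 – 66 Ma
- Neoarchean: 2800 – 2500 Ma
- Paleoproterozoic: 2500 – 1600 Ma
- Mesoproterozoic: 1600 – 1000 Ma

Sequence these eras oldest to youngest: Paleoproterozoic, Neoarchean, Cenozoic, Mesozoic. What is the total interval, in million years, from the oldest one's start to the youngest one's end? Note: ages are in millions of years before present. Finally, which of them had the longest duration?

Start ages (Ma): Neoarchean 2800, Paleoproterozoic 2500, Mesozoic 251.902, Cenozoic 66.
Ordered oldest to youngest: Neoarchean, Paleoproterozoic, Mesozoic, Cenozoic.
Span = 2800 − 0 = 2800 Myr.
Durations: Paleoproterozoic 900, Mesozoic 185.902, Neoarchean 300, Cenozoic 66 → longest is Paleoproterozoic (900 Myr).

Neoarchean → Paleoproterozoic → Mesozoic → Cenozoic; total span 2800 Myr; longest is Paleoproterozoic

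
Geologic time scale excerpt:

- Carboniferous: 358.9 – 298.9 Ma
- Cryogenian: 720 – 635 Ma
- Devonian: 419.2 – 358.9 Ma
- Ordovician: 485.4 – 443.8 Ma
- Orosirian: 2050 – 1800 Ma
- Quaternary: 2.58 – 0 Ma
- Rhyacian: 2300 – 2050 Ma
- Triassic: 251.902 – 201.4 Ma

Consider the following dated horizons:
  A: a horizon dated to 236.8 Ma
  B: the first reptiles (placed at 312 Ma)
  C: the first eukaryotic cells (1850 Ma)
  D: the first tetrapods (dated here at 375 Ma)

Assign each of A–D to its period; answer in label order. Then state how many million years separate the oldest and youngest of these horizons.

A — Triassic; B — Carboniferous; C — Orosirian; D — Devonian; span 1613.2 million years

Match each age against the start–end ranges in the excerpt: A = 236.8 Ma → Triassic (251.902–201.4); B = 312 Ma → Carboniferous (358.9–298.9); C = 1850 Ma → Orosirian (2050–1800); D = 375 Ma → Devonian (419.2–358.9).
The largest age is 1850 Ma and the smallest is 236.8 Ma; their difference is 1613.2 Myr.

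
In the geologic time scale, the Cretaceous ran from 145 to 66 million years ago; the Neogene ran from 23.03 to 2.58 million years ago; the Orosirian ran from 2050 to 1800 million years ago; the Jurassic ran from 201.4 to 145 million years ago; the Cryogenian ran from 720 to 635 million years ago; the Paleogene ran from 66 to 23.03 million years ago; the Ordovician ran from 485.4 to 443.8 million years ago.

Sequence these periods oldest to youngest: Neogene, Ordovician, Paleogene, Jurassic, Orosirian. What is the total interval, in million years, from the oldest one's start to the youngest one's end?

Orosirian, Ordovician, Jurassic, Paleogene, Neogene; total span 2047.42 Myr

Start ages (Ma): Orosirian 2050, Ordovician 485.4, Jurassic 201.4, Paleogene 66, Neogene 23.03.
Ordered oldest to youngest: Orosirian, Ordovician, Jurassic, Paleogene, Neogene.
Span = 2050 − 2.58 = 2047.42 Myr.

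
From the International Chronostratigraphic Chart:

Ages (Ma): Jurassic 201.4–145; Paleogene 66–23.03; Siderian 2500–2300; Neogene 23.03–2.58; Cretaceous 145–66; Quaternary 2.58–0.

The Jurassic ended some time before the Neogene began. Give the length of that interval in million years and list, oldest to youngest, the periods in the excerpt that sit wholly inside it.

121.97 million years; Cretaceous, Paleogene

The Jurassic closes at 145 Ma and the Neogene opens at 23.03 Ma, so the interval is 145 − 23.03 = 121.97 Myr.
A period fits inside if it starts at or after 145 Ma and ends at or before 23.03 Ma; oldest first that gives Cretaceous, Paleogene.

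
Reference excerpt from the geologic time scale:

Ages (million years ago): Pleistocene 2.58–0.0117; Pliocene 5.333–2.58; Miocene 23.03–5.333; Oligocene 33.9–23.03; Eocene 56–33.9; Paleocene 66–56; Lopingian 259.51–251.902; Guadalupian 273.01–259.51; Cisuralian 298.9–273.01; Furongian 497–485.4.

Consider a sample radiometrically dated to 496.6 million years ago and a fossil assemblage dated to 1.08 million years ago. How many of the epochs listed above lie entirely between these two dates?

496.6 Ma sits inside the Furongian (497–485.4) and 1.08 Ma inside the Pleistocene (2.58–0.0117); neither of those is wholly between the two dates.
The listed epochs lying completely between them are Cisuralian, Guadalupian, Lopingian, Paleocene, Eocene, Oligocene, Miocene, Pliocene — 8 in all.

8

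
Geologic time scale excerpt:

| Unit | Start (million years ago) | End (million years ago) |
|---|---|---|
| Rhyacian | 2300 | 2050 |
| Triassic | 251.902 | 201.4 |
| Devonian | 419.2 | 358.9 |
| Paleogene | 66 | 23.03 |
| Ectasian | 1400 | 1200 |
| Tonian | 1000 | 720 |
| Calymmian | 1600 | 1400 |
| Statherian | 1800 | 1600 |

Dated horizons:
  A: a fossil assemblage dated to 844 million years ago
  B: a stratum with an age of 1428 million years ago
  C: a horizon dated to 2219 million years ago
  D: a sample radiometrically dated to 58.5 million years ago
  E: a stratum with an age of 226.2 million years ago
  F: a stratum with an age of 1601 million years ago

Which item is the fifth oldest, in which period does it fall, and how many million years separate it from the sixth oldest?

E, in the Triassic; 167.7 million years to D

Larger Ma means older, so oldest first: C 2219 > F 1601 > B 1428 > A 844 > E 226.2 > D 58.5.
Counting 5 along gives E (226.2 Ma); the excerpt puts that inside the Triassic, 251.902–201.4 Ma.
Next in line is D (58.5 Ma), and 226.2 − 58.5 = 167.7 Myr.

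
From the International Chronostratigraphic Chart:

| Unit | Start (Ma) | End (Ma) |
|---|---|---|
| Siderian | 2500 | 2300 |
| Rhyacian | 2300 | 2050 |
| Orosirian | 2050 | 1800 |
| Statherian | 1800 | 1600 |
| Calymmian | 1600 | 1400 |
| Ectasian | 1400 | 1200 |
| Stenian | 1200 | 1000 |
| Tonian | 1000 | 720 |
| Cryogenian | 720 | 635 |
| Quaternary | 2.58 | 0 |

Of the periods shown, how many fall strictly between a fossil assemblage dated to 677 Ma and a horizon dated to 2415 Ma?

7

The older date is 2415 Ma and the younger is 677 Ma.
Periods with start < 2415 and end > 677 Ma: Rhyacian (2300–2050), Orosirian (2050–1800), Statherian (1800–1600), Calymmian (1600–1400), Ectasian (1400–1200), Stenian (1200–1000), Tonian (1000–720).
That is 7 complete periods.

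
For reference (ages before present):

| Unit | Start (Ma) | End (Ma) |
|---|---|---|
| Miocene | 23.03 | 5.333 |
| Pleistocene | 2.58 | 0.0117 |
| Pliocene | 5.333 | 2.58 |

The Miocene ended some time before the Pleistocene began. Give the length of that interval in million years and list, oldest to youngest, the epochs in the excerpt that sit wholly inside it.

2.753 million years; Pliocene

The Miocene closes at 5.333 Ma and the Pleistocene opens at 2.58 Ma, so the interval is 5.333 − 2.58 = 2.753 Myr.
An epoch fits inside if it starts at or after 5.333 Ma and ends at or before 2.58 Ma; oldest first that gives Pliocene.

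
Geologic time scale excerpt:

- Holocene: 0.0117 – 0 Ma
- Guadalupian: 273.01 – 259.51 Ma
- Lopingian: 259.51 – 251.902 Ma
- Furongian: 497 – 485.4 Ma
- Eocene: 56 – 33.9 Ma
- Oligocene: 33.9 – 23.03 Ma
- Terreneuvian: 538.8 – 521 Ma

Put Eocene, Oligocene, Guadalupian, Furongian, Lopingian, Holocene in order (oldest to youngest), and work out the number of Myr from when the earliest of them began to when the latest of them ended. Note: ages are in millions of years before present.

Furongian → Guadalupian → Lopingian → Eocene → Oligocene → Holocene; total span 497 Myr

From the excerpt: Eocene 56–33.9; Oligocene 33.9–23.03; Guadalupian 273.01–259.51; Furongian 497–485.4; Lopingian 259.51–251.902; Holocene 0.0117–0 (Ma).
Larger Ma is earlier, so the oldest is Furongian and the youngest is Holocene; oldest to youngest: Furongian, Guadalupian, Lopingian, Eocene, Oligocene, Holocene.
Oldest start 497 minus youngest end 0 gives 497 Myr overall.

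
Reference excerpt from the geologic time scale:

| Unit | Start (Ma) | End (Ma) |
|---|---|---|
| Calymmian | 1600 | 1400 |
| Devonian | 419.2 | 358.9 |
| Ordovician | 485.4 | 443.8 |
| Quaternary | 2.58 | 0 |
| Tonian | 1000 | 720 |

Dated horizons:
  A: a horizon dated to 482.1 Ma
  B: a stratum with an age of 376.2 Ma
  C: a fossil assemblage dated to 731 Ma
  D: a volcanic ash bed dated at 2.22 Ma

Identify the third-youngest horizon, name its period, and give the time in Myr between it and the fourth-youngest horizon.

A, in the Ordovician; 248.9 million years to C

Smaller Ma means younger, so youngest first: D 2.22 < B 376.2 < A 482.1 < C 731.
Counting 3 along gives A (482.1 Ma); the excerpt puts that inside the Ordovician, 485.4–443.8 Ma.
Next in line is C (731 Ma), and 731 − 482.1 = 248.9 Myr.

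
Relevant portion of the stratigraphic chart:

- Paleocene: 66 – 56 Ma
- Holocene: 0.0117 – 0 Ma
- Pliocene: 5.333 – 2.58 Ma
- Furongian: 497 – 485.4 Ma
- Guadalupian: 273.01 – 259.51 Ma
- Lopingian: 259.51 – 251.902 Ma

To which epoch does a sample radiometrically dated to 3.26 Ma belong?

3.26 Ma lies between 5.333 and 2.58 Ma, so it falls in the Pliocene.

Pliocene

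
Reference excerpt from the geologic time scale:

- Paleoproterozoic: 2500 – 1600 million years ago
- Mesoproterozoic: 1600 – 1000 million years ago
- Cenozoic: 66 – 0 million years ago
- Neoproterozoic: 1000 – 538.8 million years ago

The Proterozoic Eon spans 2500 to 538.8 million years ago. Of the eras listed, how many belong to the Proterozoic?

3

Eras inside 2500–538.8 Ma: Paleoproterozoic, Mesoproterozoic, Neoproterozoic — 3 in total.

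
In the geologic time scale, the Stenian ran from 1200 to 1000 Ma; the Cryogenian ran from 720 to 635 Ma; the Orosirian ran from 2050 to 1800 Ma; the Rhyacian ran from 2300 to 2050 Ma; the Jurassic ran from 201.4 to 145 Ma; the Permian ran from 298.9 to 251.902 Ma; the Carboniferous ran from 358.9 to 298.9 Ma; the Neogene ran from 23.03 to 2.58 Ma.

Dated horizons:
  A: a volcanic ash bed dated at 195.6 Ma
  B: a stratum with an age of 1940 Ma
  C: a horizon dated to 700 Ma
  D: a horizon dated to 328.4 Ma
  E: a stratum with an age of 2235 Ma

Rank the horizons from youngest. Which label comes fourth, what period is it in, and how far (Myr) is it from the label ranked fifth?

B, in the Orosirian; 295 million years to E

Sorted youngest-first by Ma: A (195.6), D (328.4), C (700), B (1940), E (2235).
The fourth youngest is B at 1940 Ma, which lies in 2050–1800 Ma: the Orosirian.
The fifth youngest is E at 2235 Ma; separation = |1940 − 2235| = 295 Myr.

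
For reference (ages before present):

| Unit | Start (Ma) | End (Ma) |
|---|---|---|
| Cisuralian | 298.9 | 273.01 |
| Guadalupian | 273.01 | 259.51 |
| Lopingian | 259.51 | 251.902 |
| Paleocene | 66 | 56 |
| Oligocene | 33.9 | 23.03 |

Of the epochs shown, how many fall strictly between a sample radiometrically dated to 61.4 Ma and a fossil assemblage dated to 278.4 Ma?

2

The older date is 278.4 Ma and the younger is 61.4 Ma.
Epochs with start < 278.4 and end > 61.4 Ma: Guadalupian (273.01–259.51), Lopingian (259.51–251.902).
That is 2 complete epochs.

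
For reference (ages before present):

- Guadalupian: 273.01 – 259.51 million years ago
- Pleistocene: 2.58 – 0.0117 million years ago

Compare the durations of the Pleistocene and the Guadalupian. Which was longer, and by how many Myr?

Pleistocene: 2.58 − 0.0117 = 2.5683 Myr.
Guadalupian: 273.01 − 259.51 = 13.5 Myr.
Difference: 13.5 − 2.5683 = 10.9317 Myr, so the Guadalupian was longer.

Guadalupian, by 10.9317 million years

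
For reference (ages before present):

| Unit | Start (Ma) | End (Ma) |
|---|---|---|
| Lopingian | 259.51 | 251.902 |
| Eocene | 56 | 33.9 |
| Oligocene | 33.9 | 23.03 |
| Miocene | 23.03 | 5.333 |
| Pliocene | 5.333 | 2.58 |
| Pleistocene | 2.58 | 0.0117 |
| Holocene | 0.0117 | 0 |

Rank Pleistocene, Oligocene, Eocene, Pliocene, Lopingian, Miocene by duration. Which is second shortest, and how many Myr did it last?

Pliocene, 2.753 million years

Start − end for each: Pleistocene 2.58 − 0.0117 = 2.5683; Oligocene 33.9 − 23.03 = 10.87; Eocene 56 − 33.9 = 22.1; Pliocene 5.333 − 2.58 = 2.753; Lopingian 259.51 − 251.902 = 7.608; Miocene 23.03 − 5.333 = 17.697.
Ranking these from shortest: Pleistocene < Pliocene < Lopingian < Oligocene < Miocene < Eocene.
Position 2 in that ranking is Pliocene, which lasted 2.753 Myr.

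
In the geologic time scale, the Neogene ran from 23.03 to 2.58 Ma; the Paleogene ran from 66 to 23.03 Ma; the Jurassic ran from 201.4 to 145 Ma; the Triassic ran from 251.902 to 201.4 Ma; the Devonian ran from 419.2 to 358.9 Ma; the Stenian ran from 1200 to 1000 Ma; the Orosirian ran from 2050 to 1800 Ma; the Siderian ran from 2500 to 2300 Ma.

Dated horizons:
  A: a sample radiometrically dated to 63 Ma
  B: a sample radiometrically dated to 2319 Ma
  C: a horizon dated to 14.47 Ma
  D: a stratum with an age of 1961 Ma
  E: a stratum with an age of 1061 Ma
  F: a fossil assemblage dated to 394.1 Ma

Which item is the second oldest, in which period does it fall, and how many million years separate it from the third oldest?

Sorted oldest-first by Ma: B (2319), D (1961), E (1061), F (394.1), A (63), C (14.47).
The second oldest is D at 1961 Ma, which lies in 2050–1800 Ma: the Orosirian.
The third oldest is E at 1061 Ma; separation = |1961 − 1061| = 900 Myr.

D, in the Orosirian; 900 million years to E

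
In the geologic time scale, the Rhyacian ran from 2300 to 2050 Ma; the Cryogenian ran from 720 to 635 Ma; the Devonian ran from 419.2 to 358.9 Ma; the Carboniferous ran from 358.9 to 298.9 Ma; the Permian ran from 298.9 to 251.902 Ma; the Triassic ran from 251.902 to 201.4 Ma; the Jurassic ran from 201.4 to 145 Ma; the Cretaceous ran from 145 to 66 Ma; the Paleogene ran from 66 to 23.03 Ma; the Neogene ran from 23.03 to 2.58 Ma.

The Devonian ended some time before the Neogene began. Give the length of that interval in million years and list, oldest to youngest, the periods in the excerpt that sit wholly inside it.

The Devonian closes at 358.9 Ma and the Neogene opens at 23.03 Ma, so the interval is 358.9 − 23.03 = 335.87 Myr.
A period fits inside if it starts at or after 358.9 Ma and ends at or before 23.03 Ma; oldest first that gives Carboniferous, Permian, Triassic, Jurassic, Cretaceous, Paleogene.

335.87 million years; Carboniferous, Permian, Triassic, Jurassic, Cretaceous, Paleogene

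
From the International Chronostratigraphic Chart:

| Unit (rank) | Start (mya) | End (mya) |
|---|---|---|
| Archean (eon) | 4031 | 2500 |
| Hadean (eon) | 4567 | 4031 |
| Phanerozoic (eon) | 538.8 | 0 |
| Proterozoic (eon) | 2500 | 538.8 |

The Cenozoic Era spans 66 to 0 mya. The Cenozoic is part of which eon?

The Cenozoic (66–0 Ma) lies entirely within 538.8–0 Ma, the Phanerozoic Eon.

Phanerozoic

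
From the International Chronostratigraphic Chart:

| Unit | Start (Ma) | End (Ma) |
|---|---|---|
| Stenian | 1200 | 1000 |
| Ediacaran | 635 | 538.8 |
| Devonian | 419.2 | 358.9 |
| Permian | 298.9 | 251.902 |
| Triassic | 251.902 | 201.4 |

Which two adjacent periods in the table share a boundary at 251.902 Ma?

Permian and Triassic

The Permian ends at 251.902 Ma and the Triassic begins at 251.902 Ma, so they share that boundary.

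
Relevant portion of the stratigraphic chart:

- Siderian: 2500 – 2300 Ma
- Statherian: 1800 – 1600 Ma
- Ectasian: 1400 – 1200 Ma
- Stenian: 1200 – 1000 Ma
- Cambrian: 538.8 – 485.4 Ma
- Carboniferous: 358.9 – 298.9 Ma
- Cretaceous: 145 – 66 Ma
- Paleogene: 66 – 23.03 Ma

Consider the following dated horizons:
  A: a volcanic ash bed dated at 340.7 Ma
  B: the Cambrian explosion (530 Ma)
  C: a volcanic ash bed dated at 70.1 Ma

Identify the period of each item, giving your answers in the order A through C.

A: 340.7 Ma lies in 358.9–298.9 Ma, so Carboniferous.
B: 530 Ma lies in 538.8–485.4 Ma, so Cambrian.
C: 70.1 Ma lies in 145–66 Ma, so Cretaceous.

A — Carboniferous; B — Cambrian; C — Cretaceous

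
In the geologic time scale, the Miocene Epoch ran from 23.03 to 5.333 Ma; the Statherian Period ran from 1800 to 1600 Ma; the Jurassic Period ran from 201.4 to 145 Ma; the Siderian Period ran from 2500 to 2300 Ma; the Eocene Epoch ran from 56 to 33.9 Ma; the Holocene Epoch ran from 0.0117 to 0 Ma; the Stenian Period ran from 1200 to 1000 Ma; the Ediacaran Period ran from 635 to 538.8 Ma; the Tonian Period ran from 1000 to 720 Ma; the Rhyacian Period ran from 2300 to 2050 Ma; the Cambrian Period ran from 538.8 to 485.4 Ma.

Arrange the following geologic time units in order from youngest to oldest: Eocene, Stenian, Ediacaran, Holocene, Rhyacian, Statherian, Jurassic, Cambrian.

Sorting by start age (ascending Ma, since larger Ma = older): Holocene start 0.0117, Eocene start 56, Jurassic start 201.4, Cambrian start 538.8, Ediacaran start 635, Stenian start 1200, Statherian start 1800, Rhyacian start 2300.

Holocene, Eocene, Jurassic, Cambrian, Ediacaran, Stenian, Statherian, Rhyacian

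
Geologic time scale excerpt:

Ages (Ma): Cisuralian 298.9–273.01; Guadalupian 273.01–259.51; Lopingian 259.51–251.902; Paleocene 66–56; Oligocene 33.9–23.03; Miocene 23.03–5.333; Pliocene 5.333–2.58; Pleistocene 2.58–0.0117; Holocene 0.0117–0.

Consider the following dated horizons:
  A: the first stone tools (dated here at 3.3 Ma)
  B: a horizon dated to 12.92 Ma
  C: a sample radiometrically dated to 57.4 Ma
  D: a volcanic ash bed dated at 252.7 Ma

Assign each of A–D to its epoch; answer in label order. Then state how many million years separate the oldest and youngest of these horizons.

A: 3.3 Ma lies in 5.333–2.58 Ma, so Pliocene.
B: 12.92 Ma lies in 23.03–5.333 Ma, so Miocene.
C: 57.4 Ma lies in 66–56 Ma, so Paleocene.
D: 252.7 Ma lies in 259.51–251.902 Ma, so Lopingian.
Oldest = 252.7 Ma, youngest = 3.3 Ma → span 249.4 Myr.

A — Pliocene; B — Miocene; C — Paleocene; D — Lopingian; span 249.4 million years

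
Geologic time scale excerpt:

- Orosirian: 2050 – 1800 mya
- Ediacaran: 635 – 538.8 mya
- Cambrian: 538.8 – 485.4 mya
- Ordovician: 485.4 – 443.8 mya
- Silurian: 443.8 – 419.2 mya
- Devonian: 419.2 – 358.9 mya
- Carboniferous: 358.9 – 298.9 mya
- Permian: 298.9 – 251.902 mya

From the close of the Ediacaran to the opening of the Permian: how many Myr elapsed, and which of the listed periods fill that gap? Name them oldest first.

239.9 million years; Cambrian, Ordovician, Silurian, Devonian, Carboniferous

End of Ediacaran = 538.8 Ma; start of Permian = 298.9 Ma.
Gap = 538.8 − 298.9 = 239.9 Myr.
Periods wholly inside 538.8–298.9 Ma: Cambrian (538.8–485.4), Ordovician (485.4–443.8), Silurian (443.8–419.2), Devonian (419.2–358.9), Carboniferous (358.9–298.9).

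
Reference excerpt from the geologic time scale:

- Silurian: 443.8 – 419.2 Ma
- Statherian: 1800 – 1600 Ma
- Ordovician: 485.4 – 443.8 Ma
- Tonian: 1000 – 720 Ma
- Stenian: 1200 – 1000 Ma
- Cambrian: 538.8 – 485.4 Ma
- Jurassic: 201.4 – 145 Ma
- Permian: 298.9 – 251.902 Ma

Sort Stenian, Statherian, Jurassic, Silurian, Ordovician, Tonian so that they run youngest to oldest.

The oldest of these is Statherian (starts 1800 Ma) and the youngest is Jurassic (ends 145 Ma).
In between, by decreasing start age: Stenian (1200), Tonian (1000), Ordovician (485.4), Silurian (443.8).
Listing youngest first means reversing that sequence.

Jurassic, then Silurian, then Ordovician, then Tonian, then Stenian, then Statherian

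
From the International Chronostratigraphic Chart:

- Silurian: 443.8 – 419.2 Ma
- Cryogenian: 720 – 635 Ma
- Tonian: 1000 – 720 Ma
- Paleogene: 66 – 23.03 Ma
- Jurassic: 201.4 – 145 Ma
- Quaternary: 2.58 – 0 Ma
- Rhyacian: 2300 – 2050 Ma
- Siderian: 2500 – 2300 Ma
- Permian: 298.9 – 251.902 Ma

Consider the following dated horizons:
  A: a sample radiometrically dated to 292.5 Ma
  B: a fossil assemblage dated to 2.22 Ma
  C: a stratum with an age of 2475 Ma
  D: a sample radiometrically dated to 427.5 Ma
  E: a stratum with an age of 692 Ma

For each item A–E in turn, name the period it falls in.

Match each age against the start–end ranges in the excerpt: A = 292.5 Ma → Permian (298.9–251.902); B = 2.22 Ma → Quaternary (2.58–0); C = 2475 Ma → Siderian (2500–2300); D = 427.5 Ma → Silurian (443.8–419.2); E = 692 Ma → Cryogenian (720–635).

A — Permian; B — Quaternary; C — Siderian; D — Silurian; E — Cryogenian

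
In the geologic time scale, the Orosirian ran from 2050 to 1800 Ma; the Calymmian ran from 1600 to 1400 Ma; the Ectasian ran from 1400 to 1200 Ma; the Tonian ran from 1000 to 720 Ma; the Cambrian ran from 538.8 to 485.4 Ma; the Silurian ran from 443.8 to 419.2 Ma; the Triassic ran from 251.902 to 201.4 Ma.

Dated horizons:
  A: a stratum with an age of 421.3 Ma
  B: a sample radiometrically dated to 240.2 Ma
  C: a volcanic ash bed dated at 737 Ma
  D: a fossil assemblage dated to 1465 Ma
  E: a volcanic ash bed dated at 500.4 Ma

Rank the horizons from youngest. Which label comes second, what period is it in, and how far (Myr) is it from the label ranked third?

A, in the Silurian; 79.1 million years to E

Smaller Ma means younger, so youngest first: B 240.2 < A 421.3 < E 500.4 < C 737 < D 1465.
Counting 2 along gives A (421.3 Ma); the excerpt puts that inside the Silurian, 443.8–419.2 Ma.
Next in line is E (500.4 Ma), and 500.4 − 421.3 = 79.1 Myr.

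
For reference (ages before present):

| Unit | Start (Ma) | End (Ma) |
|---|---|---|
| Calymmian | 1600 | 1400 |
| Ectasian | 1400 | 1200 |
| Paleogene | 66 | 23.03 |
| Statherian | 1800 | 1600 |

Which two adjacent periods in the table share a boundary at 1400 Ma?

Calymmian and Ectasian

The Calymmian ends at 1400 Ma and the Ectasian begins at 1400 Ma, so they share that boundary.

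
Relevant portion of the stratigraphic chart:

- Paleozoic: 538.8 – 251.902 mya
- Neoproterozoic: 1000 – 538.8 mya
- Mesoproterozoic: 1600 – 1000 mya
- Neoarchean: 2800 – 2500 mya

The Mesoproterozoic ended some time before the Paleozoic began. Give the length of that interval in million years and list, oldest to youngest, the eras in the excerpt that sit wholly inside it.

461.2 million years; Neoproterozoic

The Mesoproterozoic closes at 1000 Ma and the Paleozoic opens at 538.8 Ma, so the interval is 1000 − 538.8 = 461.2 Myr.
An era fits inside if it starts at or after 1000 Ma and ends at or before 538.8 Ma; oldest first that gives Neoproterozoic.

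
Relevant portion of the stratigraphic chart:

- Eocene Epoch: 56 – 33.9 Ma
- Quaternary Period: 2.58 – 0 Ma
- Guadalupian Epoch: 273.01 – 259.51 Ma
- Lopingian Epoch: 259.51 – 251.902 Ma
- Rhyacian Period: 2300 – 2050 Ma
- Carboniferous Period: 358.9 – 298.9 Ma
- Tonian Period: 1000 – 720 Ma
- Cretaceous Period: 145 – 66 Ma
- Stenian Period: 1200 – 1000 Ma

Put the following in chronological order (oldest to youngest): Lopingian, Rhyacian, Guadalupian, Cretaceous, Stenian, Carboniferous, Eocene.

Read off each span (Ma): Lopingian 259.51–251.902; Rhyacian 2300–2050; Guadalupian 273.01–259.51; Cretaceous 145–66; Stenian 1200–1000; Carboniferous 358.9–298.9; Eocene 56–33.9.
Larger Ma is older, so oldest→youngest is Rhyacian, Stenian, Carboniferous, Guadalupian, Lopingian, Cretaceous, Eocene.

Rhyacian, Stenian, Carboniferous, Guadalupian, Lopingian, Cretaceous, Eocene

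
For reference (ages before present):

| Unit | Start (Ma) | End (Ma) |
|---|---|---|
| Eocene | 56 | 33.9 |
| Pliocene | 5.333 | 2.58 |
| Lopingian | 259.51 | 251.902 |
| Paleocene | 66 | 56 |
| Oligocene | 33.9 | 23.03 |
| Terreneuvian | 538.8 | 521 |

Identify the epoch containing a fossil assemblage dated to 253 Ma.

Lopingian

253 Ma lies between 259.51 and 251.902 Ma, so it falls in the Lopingian.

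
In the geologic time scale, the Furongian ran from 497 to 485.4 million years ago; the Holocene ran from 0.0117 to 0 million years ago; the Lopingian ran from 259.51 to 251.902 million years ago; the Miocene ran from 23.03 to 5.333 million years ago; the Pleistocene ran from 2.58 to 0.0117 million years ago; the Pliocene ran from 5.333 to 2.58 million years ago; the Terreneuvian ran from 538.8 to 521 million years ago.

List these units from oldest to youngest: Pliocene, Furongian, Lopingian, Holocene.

Read off each span (Ma): Pliocene 5.333–2.58; Furongian 497–485.4; Lopingian 259.51–251.902; Holocene 0.0117–0.
Larger Ma is older, so oldest→youngest is Furongian, Lopingian, Pliocene, Holocene.

Furongian, then Lopingian, then Pliocene, then Holocene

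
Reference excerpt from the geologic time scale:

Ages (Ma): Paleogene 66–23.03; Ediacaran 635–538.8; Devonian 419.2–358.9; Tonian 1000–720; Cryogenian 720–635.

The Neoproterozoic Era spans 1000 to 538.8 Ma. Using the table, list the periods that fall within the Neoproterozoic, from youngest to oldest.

Periods with both bounds inside 1000–538.8 Ma: Ediacaran (635–538.8), Cryogenian (720–635), Tonian (1000–720).

Ediacaran, Cryogenian, Tonian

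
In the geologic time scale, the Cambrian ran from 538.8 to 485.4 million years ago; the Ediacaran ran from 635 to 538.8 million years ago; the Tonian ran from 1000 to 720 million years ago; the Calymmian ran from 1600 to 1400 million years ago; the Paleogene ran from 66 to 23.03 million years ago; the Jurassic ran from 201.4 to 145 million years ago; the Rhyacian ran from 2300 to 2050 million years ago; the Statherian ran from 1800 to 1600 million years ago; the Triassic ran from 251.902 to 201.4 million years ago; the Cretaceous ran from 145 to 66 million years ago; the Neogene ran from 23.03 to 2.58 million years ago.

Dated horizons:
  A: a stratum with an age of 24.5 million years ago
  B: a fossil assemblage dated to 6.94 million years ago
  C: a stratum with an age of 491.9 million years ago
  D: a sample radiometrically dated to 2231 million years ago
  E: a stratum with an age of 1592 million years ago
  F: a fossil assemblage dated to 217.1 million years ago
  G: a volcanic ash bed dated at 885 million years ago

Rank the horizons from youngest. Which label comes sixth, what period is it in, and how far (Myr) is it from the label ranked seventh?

E, in the Calymmian; 639 million years to D

Sorted youngest-first by Ma: B (6.94), A (24.5), F (217.1), C (491.9), G (885), E (1592), D (2231).
The sixth youngest is E at 1592 Ma, which lies in 1600–1400 Ma: the Calymmian.
The seventh youngest is D at 2231 Ma; separation = |1592 − 2231| = 639 Myr.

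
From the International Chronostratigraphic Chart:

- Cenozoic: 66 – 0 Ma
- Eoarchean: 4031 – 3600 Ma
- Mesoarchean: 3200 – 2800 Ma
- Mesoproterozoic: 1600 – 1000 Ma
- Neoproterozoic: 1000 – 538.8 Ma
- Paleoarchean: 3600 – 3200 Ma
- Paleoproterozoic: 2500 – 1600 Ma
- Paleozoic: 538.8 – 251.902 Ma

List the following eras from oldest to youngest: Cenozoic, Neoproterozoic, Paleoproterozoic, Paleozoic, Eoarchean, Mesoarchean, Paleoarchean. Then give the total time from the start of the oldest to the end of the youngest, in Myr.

Start ages (Ma): Eoarchean 4031, Paleoarchean 3600, Mesoarchean 3200, Paleoproterozoic 2500, Neoproterozoic 1000, Paleozoic 538.8, Cenozoic 66.
Ordered oldest to youngest: Eoarchean, Paleoarchean, Mesoarchean, Paleoproterozoic, Neoproterozoic, Paleozoic, Cenozoic.
Span = 4031 − 0 = 4031 Myr.

Eoarchean, Paleoarchean, Mesoarchean, Paleoproterozoic, Neoproterozoic, Paleozoic, Cenozoic; total span 4031 Myr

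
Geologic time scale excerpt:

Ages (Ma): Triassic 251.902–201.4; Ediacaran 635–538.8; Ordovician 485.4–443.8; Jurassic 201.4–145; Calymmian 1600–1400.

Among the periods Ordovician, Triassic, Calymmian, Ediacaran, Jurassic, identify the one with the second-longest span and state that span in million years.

Durations: Ordovician 41.6; Triassic 50.502; Calymmian 200; Ediacaran 96.2; Jurassic 56.4 Myr.
Sorted longest-first: Calymmian (200), Ediacaran (96.2), Jurassic (56.4), Triassic (50.502), Ordovician (41.6).
The second longest is Ediacaran at 96.2 Myr.

Ediacaran, 96.2 million years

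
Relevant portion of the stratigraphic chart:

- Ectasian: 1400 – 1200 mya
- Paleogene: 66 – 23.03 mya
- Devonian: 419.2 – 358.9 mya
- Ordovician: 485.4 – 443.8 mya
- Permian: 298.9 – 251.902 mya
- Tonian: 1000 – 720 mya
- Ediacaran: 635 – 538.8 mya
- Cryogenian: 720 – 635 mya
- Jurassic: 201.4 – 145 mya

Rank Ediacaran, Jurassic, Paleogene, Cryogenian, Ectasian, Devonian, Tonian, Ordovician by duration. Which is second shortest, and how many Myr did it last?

Paleogene, 42.97 million years

Start − end for each: Ediacaran 635 − 538.8 = 96.2; Jurassic 201.4 − 145 = 56.4; Paleogene 66 − 23.03 = 42.97; Cryogenian 720 − 635 = 85; Ectasian 1400 − 1200 = 200; Devonian 419.2 − 358.9 = 60.3; Tonian 1000 − 720 = 280; Ordovician 485.4 − 443.8 = 41.6.
Ranking these from shortest: Ordovician < Paleogene < Jurassic < Devonian < Cryogenian < Ediacaran < Ectasian < Tonian.
Position 2 in that ranking is Paleogene, which lasted 42.97 Myr.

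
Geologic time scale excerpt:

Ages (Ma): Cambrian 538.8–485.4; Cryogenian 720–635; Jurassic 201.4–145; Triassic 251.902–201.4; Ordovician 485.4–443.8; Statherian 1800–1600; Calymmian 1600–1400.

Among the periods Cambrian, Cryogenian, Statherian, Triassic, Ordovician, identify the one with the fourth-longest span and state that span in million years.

Start − end for each: Cambrian 538.8 − 485.4 = 53.4; Cryogenian 720 − 635 = 85; Statherian 1800 − 1600 = 200; Triassic 251.902 − 201.4 = 50.502; Ordovician 485.4 − 443.8 = 41.6.
Ranking these from longest: Statherian > Cryogenian > Cambrian > Triassic > Ordovician.
Position 4 in that ranking is Triassic, which lasted 50.502 Myr.

Triassic, 50.502 million years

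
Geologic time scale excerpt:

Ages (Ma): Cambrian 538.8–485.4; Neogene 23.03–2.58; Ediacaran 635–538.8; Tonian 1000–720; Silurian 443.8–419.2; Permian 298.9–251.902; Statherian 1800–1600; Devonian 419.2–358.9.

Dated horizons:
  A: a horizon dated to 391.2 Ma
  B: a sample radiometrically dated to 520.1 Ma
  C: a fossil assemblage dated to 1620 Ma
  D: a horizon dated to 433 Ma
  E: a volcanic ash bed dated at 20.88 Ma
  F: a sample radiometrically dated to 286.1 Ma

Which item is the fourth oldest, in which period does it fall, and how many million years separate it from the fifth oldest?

A, in the Devonian; 105.1 million years to F

Larger Ma means older, so oldest first: C 1620 > B 520.1 > D 433 > A 391.2 > F 286.1 > E 20.88.
Counting 4 along gives A (391.2 Ma); the excerpt puts that inside the Devonian, 419.2–358.9 Ma.
Next in line is F (286.1 Ma), and 391.2 − 286.1 = 105.1 Myr.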